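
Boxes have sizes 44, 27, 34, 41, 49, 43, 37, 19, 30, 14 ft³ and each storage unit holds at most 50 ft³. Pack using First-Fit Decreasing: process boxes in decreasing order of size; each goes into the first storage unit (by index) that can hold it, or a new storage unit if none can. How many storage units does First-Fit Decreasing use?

8 storage units

Sorted descending: 49, 44, 43, 41, 37, 34, 30, 27, 19, 14.
49 ft³ → storage unit 1 (remaining 1 ft³)
44 ft³ → storage unit 2 (remaining 6 ft³)
43 ft³ → storage unit 3 (remaining 7 ft³)
41 ft³ → storage unit 4 (remaining 9 ft³)
37 ft³ → storage unit 5 (remaining 13 ft³)
34 ft³ → storage unit 6 (remaining 16 ft³)
30 ft³ → storage unit 7 (remaining 20 ft³)
27 ft³ → storage unit 8 (remaining 23 ft³)
19 ft³ → storage unit 7 (remaining 1 ft³)
14 ft³ → storage unit 6 (remaining 2 ft³)
Final storage units: [49] [44] [43] [41] [37] [34,14] [30,19] [27].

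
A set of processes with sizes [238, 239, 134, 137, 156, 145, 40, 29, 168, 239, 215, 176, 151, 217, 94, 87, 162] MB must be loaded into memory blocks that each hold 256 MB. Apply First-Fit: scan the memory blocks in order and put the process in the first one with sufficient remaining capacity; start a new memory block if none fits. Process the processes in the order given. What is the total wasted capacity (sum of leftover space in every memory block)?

238 MB → memory block 1 (remaining 18 MB)
239 MB → memory block 2 (remaining 17 MB)
134 MB → memory block 3 (remaining 122 MB)
137 MB → memory block 4 (remaining 119 MB)
156 MB → memory block 5 (remaining 100 MB)
145 MB → memory block 6 (remaining 111 MB)
40 MB → memory block 3 (remaining 82 MB)
29 MB → memory block 3 (remaining 53 MB)
168 MB → memory block 7 (remaining 88 MB)
239 MB → memory block 8 (remaining 17 MB)
215 MB → memory block 9 (remaining 41 MB)
176 MB → memory block 10 (remaining 80 MB)
151 MB → memory block 11 (remaining 105 MB)
217 MB → memory block 12 (remaining 39 MB)
94 MB → memory block 4 (remaining 25 MB)
87 MB → memory block 5 (remaining 13 MB)
162 MB → memory block 13 (remaining 94 MB)
13 memory blocks × 256 MB = 3328 MB; used 2627 MB; unused 701 MB.

701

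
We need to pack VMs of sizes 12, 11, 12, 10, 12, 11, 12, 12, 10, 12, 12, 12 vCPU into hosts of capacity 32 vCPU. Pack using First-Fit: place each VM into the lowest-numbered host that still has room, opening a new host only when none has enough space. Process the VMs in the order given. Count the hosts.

6

12 vCPU → host 1 (remaining 20 vCPU)
11 vCPU → host 1 (remaining 9 vCPU)
12 vCPU → host 2 (remaining 20 vCPU)
10 vCPU → host 2 (remaining 10 vCPU)
12 vCPU → host 3 (remaining 20 vCPU)
11 vCPU → host 3 (remaining 9 vCPU)
12 vCPU → host 4 (remaining 20 vCPU)
12 vCPU → host 4 (remaining 8 vCPU)
10 vCPU → host 2 (remaining 0 vCPU)
12 vCPU → host 5 (remaining 20 vCPU)
12 vCPU → host 5 (remaining 8 vCPU)
12 vCPU → host 6 (remaining 20 vCPU)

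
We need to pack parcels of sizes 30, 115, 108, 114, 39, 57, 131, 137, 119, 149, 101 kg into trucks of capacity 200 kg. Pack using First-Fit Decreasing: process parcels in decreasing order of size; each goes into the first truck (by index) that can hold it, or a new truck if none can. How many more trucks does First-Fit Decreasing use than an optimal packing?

First-Fit Decreasing: [149,39] [137,57] [131,30] [119] [115] [114] [108] [101] → 8 trucks.
8 parcels exceed 100 kg (half the capacity), and no two of those can share a truck, so at least 8 trucks are needed.
So 8 is already optimal.

0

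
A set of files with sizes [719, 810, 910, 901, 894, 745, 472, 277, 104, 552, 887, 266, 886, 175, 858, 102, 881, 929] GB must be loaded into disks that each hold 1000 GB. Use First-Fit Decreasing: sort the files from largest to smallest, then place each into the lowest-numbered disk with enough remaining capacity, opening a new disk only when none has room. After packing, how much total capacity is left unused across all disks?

1632

Sorted descending: 929, 910, 901, 894, 887, 886, 881, 858, 810, 745, 719, 552, 472, 277, 266, 175, 104, 102.
disk 1: place 929 GB, 71 GB left
disk 2: place 910 GB, 90 GB left
disk 3: place 901 GB, 99 GB left
disk 4: place 894 GB, 106 GB left
disk 5: place 887 GB, 113 GB left
disk 6: place 886 GB, 114 GB left
disk 7: place 881 GB, 119 GB left
disk 8: place 858 GB, 142 GB left
disk 9: place 810 GB, 190 GB left
disk 10: place 745 GB, 255 GB left
disk 11: place 719 GB, 281 GB left
disk 12: place 552 GB, 448 GB left
disk 13: place 472 GB, 528 GB left
disk 11: place 277 GB, 4 GB left
disk 12: place 266 GB, 182 GB left
disk 9: place 175 GB, 15 GB left
disk 4: place 104 GB, 2 GB left
disk 5: place 102 GB, 11 GB left
13 disks × 1000 GB = 13000 GB; used 11368 GB; unused 1632 GB.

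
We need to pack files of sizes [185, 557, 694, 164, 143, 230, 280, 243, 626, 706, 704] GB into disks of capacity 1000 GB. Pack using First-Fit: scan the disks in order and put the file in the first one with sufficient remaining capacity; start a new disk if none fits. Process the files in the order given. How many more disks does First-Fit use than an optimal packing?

First-Fit: [185,557,164] [694,143] [230,280,243] [626] [706] [704] → 6 disks.
Total size 4532 GB; any packing needs at least ⌈4532/1000⌉ = 5 disks.
An optimal packing achieves that bound: [706,280] [704,243] [694,230] [626,185,164] [557,143] → 5 disks.
Excess: 6 − 5 = 1.

1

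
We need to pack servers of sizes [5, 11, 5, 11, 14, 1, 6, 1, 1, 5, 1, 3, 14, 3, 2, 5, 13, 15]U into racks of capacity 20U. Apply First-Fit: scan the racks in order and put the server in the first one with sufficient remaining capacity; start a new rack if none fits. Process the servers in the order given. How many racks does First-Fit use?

Put 5U in rack 1; 15U remain.
Put 11U in rack 1; 4U remain.
Put 5U in rack 2; 15U remain.
Put 11U in rack 2; 4U remain.
Put 14U in rack 3; 6U remain.
Put 1U in rack 1; 3U remain.
Put 6U in rack 3; 0U remain.
Put 1U in rack 1; 2U remain.
Put 1U in rack 1; 1U remain.
Put 5U in rack 4; 15U remain.
Put 1U in rack 1; 0U remain.
Put 3U in rack 2; 1U remain.
Put 14U in rack 4; 1U remain.
Put 3U in rack 5; 17U remain.
Put 2U in rack 5; 15U remain.
Put 5U in rack 5; 10U remain.
Put 13U in rack 6; 7U remain.
Put 15U in rack 7; 5U remain.

7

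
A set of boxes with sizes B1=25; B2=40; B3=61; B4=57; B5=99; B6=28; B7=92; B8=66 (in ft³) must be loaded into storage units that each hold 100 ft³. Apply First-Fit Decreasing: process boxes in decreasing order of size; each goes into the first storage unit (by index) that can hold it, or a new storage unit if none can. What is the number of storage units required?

5 storage units

Sorted descending: 99, 92, 66, 61, 57, 40, 28, 25.
Put 99 ft³ in storage unit 1; 1 ft³ remain.
Put 92 ft³ in storage unit 2; 8 ft³ remain.
Put 66 ft³ in storage unit 3; 34 ft³ remain.
Put 61 ft³ in storage unit 4; 39 ft³ remain.
Put 57 ft³ in storage unit 5; 43 ft³ remain.
Put 40 ft³ in storage unit 5; 3 ft³ remain.
Put 28 ft³ in storage unit 3; 6 ft³ remain.
Put 25 ft³ in storage unit 4; 14 ft³ remain.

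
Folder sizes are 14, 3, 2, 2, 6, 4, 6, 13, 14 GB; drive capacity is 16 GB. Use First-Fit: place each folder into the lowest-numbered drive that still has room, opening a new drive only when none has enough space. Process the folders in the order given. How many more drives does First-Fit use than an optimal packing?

First-Fit: [14,2] [3,2,6,4] [6] [13] [14] → 5 drives.
Total size 64 GB; any packing needs at least ⌈64/16⌉ = 4 drives.
An optimal packing achieves that bound: [14,2] [14,2] [13,3] [6,6,4] → 4 drives.
Excess: 5 − 4 = 1.

1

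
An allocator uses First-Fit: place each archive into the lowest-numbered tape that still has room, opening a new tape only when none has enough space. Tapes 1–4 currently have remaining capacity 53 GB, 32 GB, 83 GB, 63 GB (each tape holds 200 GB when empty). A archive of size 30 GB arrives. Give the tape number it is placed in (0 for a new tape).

1

Tapes with room: tape 1 (53 GB), tape 2 (32 GB), tape 3 (83 GB), tape 4 (63 GB).
The first with room is tape 1.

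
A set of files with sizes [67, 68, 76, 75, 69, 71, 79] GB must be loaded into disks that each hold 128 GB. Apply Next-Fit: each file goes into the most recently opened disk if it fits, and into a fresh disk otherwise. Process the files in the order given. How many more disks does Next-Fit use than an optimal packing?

0

Next-Fit: [67] [68] [76] [75] [69] [71] [79] → 7 disks.
7 files exceed 64 GB (half the capacity), and no two of those can share a disk, so at least 7 disks are needed.
So 7 is already optimal.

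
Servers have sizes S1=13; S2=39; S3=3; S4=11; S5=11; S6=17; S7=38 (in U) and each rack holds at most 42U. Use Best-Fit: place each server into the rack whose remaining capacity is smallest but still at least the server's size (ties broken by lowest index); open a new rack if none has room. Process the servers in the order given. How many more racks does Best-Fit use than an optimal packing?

Best-Fit: [13,11,11] [39,3] [17] [38] → 4 racks.
Total size 132U; any packing needs at least ⌈132/42⌉ = 4 racks.
So 4 is already optimal.

0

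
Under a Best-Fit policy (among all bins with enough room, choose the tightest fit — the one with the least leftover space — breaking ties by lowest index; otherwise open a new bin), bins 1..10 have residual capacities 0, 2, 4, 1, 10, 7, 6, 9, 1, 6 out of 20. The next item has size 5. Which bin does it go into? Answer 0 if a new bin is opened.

Bins with room: bin 5 (10), bin 6 (7), bin 7 (6), bin 8 (9), bin 10 (6).
Tightest fit is bin 7 with 6 free.

7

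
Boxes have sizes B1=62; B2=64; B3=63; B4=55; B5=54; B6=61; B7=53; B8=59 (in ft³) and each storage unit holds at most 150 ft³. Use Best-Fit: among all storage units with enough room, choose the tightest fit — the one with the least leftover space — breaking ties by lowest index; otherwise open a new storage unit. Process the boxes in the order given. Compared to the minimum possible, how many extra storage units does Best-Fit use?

0

Best-Fit: [62,64] [63,55] [54,61] [53,59] → 4 storage units.
Total size 471 ft³; any packing needs at least ⌈471/150⌉ = 4 storage units.
So 4 is already optimal.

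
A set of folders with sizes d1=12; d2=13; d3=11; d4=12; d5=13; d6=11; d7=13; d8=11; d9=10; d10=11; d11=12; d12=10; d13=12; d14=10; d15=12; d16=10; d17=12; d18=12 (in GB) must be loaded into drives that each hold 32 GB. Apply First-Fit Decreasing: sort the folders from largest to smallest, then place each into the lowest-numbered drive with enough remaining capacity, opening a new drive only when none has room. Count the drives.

Sorted descending: 13, 13, 13, 12, 12, 12, 12, 12, 12, 12, 11, 11, 11, 11, 10, 10, 10, 10.
13 GB → drive 1 (remaining 19 GB)
13 GB → drive 1 (remaining 6 GB)
13 GB → drive 2 (remaining 19 GB)
12 GB → drive 2 (remaining 7 GB)
12 GB → drive 3 (remaining 20 GB)
12 GB → drive 3 (remaining 8 GB)
12 GB → drive 4 (remaining 20 GB)
12 GB → drive 4 (remaining 8 GB)
12 GB → drive 5 (remaining 20 GB)
12 GB → drive 5 (remaining 8 GB)
11 GB → drive 6 (remaining 21 GB)
11 GB → drive 6 (remaining 10 GB)
11 GB → drive 7 (remaining 21 GB)
11 GB → drive 7 (remaining 10 GB)
10 GB → drive 6 (remaining 0 GB)
10 GB → drive 7 (remaining 0 GB)
10 GB → drive 8 (remaining 22 GB)
10 GB → drive 8 (remaining 12 GB)

8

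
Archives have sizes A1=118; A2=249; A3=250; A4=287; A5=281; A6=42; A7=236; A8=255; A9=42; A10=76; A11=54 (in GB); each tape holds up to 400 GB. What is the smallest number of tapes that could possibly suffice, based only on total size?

Total size = 118 + 249 + 250 + 287 + 281 + 42 + 236 + 255 + 42 + 76 + 54 = 1890 GB.
⌈1890 / 400⌉ = 5.

5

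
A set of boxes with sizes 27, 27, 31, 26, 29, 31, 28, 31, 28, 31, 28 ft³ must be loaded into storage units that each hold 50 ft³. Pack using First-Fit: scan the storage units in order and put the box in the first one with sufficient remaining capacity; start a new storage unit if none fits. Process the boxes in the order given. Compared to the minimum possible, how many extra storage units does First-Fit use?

0

First-Fit: [27] [27] [31] [26] [29] [31] [28] [31] [28] [31] [28] → 11 storage units.
11 boxes exceed 25 ft³ (half the capacity), and no two of those can share a storage unit, so at least 11 storage units are needed.
So 11 is already optimal.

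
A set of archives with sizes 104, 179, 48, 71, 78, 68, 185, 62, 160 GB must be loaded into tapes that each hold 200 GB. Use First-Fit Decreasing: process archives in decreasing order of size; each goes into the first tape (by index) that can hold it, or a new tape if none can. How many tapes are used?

6

Sorted descending: 185, 179, 160, 104, 78, 71, 68, 62, 48.
Put 185 GB in tape 1; 15 GB remain.
Put 179 GB in tape 2; 21 GB remain.
Put 160 GB in tape 3; 40 GB remain.
Put 104 GB in tape 4; 96 GB remain.
Put 78 GB in tape 4; 18 GB remain.
Put 71 GB in tape 5; 129 GB remain.
Put 68 GB in tape 5; 61 GB remain.
Put 62 GB in tape 6; 138 GB remain.
Put 48 GB in tape 5; 13 GB remain.
Final tapes: [185] [179] [160] [104,78] [71,68,48] [62].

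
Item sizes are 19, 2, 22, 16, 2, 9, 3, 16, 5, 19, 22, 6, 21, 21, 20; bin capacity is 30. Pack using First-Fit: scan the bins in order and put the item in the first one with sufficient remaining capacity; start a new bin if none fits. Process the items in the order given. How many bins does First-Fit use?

bin 1: place 19, 11 left
bin 1: place 2, 9 left
bin 2: place 22, 8 left
bin 3: place 16, 14 left
bin 1: place 2, 7 left
bin 3: place 9, 5 left
bin 1: place 3, 4 left
bin 4: place 16, 14 left
bin 2: place 5, 3 left
bin 5: place 19, 11 left
bin 6: place 22, 8 left
bin 4: place 6, 8 left
bin 7: place 21, 9 left
bin 8: place 21, 9 left
bin 9: place 20, 10 left
Final bins: [19,2,2,3] [22,5] [16,9] [16,6] [19] [22] [21] [21] [20].

9 bins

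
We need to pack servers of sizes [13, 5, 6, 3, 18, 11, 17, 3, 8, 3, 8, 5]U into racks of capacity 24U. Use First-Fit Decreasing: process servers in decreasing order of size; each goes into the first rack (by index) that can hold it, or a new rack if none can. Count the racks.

Sorted descending: 18, 17, 13, 11, 8, 8, 6, 5, 5, 3, 3, 3.
18U → rack 1 (remaining 6U)
17U → rack 2 (remaining 7U)
13U → rack 3 (remaining 11U)
11U → rack 3 (remaining 0U)
8U → rack 4 (remaining 16U)
8U → rack 4 (remaining 8U)
6U → rack 1 (remaining 0U)
5U → rack 2 (remaining 2U)
5U → rack 4 (remaining 3U)
3U → rack 4 (remaining 0U)
3U → rack 5 (remaining 21U)
3U → rack 5 (remaining 18U)

5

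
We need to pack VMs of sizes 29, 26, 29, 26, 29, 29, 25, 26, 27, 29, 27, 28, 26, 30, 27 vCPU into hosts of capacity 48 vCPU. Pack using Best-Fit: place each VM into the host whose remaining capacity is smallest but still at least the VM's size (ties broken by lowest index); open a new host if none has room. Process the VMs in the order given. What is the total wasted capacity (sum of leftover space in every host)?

307

host 1: place 29 vCPU, 19 vCPU left
host 2: place 26 vCPU, 22 vCPU left
host 3: place 29 vCPU, 19 vCPU left
host 4: place 26 vCPU, 22 vCPU left
host 5: place 29 vCPU, 19 vCPU left
host 6: place 29 vCPU, 19 vCPU left
host 7: place 25 vCPU, 23 vCPU left
host 8: place 26 vCPU, 22 vCPU left
host 9: place 27 vCPU, 21 vCPU left
host 10: place 29 vCPU, 19 vCPU left
host 11: place 27 vCPU, 21 vCPU left
host 12: place 28 vCPU, 20 vCPU left
host 13: place 26 vCPU, 22 vCPU left
host 14: place 30 vCPU, 18 vCPU left
host 15: place 27 vCPU, 21 vCPU left
15 hosts × 48 vCPU = 720 vCPU; used 413 vCPU; unused 307 vCPU.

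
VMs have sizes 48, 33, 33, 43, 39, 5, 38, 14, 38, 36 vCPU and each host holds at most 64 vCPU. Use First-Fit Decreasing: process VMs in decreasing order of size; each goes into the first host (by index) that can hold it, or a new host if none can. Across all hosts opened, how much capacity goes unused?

185

Sorted descending: 48, 43, 39, 38, 38, 36, 33, 33, 14, 5.
48 vCPU → host 1 (remaining 16 vCPU)
43 vCPU → host 2 (remaining 21 vCPU)
39 vCPU → host 3 (remaining 25 vCPU)
38 vCPU → host 4 (remaining 26 vCPU)
38 vCPU → host 5 (remaining 26 vCPU)
36 vCPU → host 6 (remaining 28 vCPU)
33 vCPU → host 7 (remaining 31 vCPU)
33 vCPU → host 8 (remaining 31 vCPU)
14 vCPU → host 1 (remaining 2 vCPU)
5 vCPU → host 2 (remaining 16 vCPU)
8 hosts × 64 vCPU = 512 vCPU; used 327 vCPU; unused 185 vCPU.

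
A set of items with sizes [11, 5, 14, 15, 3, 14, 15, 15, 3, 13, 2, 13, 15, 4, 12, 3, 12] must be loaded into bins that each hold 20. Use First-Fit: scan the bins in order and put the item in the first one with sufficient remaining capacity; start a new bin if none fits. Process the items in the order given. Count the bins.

11 bins

bin 1: place 11, 9 left
bin 1: place 5, 4 left
bin 2: place 14, 6 left
bin 3: place 15, 5 left
bin 1: place 3, 1 left
bin 4: place 14, 6 left
bin 5: place 15, 5 left
bin 6: place 15, 5 left
bin 2: place 3, 3 left
bin 7: place 13, 7 left
bin 2: place 2, 1 left
bin 8: place 13, 7 left
bin 9: place 15, 5 left
bin 3: place 4, 1 left
bin 10: place 12, 8 left
bin 4: place 3, 3 left
bin 11: place 12, 8 left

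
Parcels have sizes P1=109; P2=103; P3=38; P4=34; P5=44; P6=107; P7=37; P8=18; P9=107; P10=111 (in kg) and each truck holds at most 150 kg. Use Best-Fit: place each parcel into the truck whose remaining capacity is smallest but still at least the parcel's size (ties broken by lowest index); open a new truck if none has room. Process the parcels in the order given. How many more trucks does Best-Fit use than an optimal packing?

Best-Fit: [109,38] [103,34] [44,18] [107,37] [107] [111] → 6 trucks.
Total size 708 kg; any packing needs at least ⌈708/150⌉ = 5 trucks.
An optimal packing achieves that bound: [111,38] [109,37] [107,34] [107,18] [103,44] → 5 trucks.
Excess: 6 − 5 = 1.

1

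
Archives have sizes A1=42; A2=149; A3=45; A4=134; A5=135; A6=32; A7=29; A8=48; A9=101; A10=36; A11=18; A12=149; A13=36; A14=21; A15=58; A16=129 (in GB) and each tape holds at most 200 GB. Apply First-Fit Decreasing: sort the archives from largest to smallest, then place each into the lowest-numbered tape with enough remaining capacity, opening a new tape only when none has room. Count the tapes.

6 tapes

Sorted descending: 149, 149, 135, 134, 129, 101, 58, 48, 45, 42, 36, 36, 32, 29, 21, 18.
149 GB → tape 1 (remaining 51 GB)
149 GB → tape 2 (remaining 51 GB)
135 GB → tape 3 (remaining 65 GB)
134 GB → tape 4 (remaining 66 GB)
129 GB → tape 5 (remaining 71 GB)
101 GB → tape 6 (remaining 99 GB)
58 GB → tape 3 (remaining 7 GB)
48 GB → tape 1 (remaining 3 GB)
45 GB → tape 2 (remaining 6 GB)
42 GB → tape 4 (remaining 24 GB)
36 GB → tape 5 (remaining 35 GB)
36 GB → tape 6 (remaining 63 GB)
32 GB → tape 5 (remaining 3 GB)
29 GB → tape 6 (remaining 34 GB)
21 GB → tape 4 (remaining 3 GB)
18 GB → tape 6 (remaining 16 GB)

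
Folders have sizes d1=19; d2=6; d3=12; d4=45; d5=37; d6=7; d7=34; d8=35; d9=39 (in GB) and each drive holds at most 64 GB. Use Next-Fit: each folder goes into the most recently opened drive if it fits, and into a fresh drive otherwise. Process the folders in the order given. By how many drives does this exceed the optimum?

1

Next-Fit: [19,6,12] [45] [37,7] [34] [35] [39] → 6 drives.
5 folders exceed 32 GB (half the capacity), and no two of those can share a drive, so at least 5 drives are needed.
An optimal packing achieves that bound: [45,19] [39,12,7,6] [37] [35] [34] → 5 drives.
Excess: 6 − 5 = 1.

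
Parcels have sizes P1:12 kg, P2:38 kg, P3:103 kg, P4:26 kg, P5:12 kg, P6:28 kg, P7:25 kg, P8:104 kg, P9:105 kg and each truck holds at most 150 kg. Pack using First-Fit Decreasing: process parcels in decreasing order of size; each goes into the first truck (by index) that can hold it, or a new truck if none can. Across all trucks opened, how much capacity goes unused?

Sorted descending: 105, 104, 103, 38, 28, 26, 25, 12, 12.
105 kg → truck 1 (remaining 45 kg)
104 kg → truck 2 (remaining 46 kg)
103 kg → truck 3 (remaining 47 kg)
38 kg → truck 1 (remaining 7 kg)
28 kg → truck 2 (remaining 18 kg)
26 kg → truck 3 (remaining 21 kg)
25 kg → truck 4 (remaining 125 kg)
12 kg → truck 2 (remaining 6 kg)
12 kg → truck 3 (remaining 9 kg)
4 trucks × 150 kg = 600 kg; used 453 kg; unused 147 kg.

147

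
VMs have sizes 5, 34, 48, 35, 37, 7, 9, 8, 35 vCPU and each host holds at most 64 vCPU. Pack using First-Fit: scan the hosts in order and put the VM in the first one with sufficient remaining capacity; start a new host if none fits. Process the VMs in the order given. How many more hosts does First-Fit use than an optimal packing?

0

First-Fit: [5,34,7,9,8] [48] [35] [37] [35] → 5 hosts.
5 VMs exceed 32 vCPU (half the capacity), and no two of those can share a host, so at least 5 hosts are needed.
So 5 is already optimal.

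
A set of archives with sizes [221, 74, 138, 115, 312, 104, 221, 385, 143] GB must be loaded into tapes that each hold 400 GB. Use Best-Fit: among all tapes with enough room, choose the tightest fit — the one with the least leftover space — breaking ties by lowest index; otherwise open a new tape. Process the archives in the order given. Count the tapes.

5 tapes

221 GB → tape 1 (remaining 179 GB)
74 GB → tape 1 (remaining 105 GB)
138 GB → tape 2 (remaining 262 GB)
115 GB → tape 2 (remaining 147 GB)
312 GB → tape 3 (remaining 88 GB)
104 GB → tape 1 (remaining 1 GB)
221 GB → tape 4 (remaining 179 GB)
385 GB → tape 5 (remaining 15 GB)
143 GB → tape 2 (remaining 4 GB)
Final tapes: [221,74,104] [138,115,143] [312] [221] [385].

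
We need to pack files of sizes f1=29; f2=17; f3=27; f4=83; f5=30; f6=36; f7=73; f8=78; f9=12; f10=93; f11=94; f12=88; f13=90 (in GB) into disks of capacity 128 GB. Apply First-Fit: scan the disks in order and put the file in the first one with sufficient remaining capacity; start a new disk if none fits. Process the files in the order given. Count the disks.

8 disks

f1 (29 GB) → disk 1 (remaining 99 GB)
f2 (17 GB) → disk 1 (remaining 82 GB)
f3 (27 GB) → disk 1 (remaining 55 GB)
f4 (83 GB) → disk 2 (remaining 45 GB)
f5 (30 GB) → disk 1 (remaining 25 GB)
f6 (36 GB) → disk 2 (remaining 9 GB)
f7 (73 GB) → disk 3 (remaining 55 GB)
f8 (78 GB) → disk 4 (remaining 50 GB)
f9 (12 GB) → disk 1 (remaining 13 GB)
f10 (93 GB) → disk 5 (remaining 35 GB)
f11 (94 GB) → disk 6 (remaining 34 GB)
f12 (88 GB) → disk 7 (remaining 40 GB)
f13 (90 GB) → disk 8 (remaining 38 GB)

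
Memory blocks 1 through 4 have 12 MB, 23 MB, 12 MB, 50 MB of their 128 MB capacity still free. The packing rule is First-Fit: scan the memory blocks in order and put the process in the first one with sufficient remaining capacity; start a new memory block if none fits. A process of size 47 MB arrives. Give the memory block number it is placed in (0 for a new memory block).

Memory blocks with room: memory block 4 (50 MB).
The first with room is memory block 4.

4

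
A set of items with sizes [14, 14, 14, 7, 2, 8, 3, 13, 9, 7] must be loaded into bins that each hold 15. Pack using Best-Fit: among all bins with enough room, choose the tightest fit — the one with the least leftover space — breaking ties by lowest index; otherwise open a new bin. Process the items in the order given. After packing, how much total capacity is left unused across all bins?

Put 14 in bin 1; 1 remain.
Put 14 in bin 2; 1 remain.
Put 14 in bin 3; 1 remain.
Put 7 in bin 4; 8 remain.
Put 2 in bin 4; 6 remain.
Put 8 in bin 5; 7 remain.
Put 3 in bin 4; 3 remain.
Put 13 in bin 6; 2 remain.
Put 9 in bin 7; 6 remain.
Put 7 in bin 5; 0 remain.
7 bins × 15 = 105; used 91; unused 14.

14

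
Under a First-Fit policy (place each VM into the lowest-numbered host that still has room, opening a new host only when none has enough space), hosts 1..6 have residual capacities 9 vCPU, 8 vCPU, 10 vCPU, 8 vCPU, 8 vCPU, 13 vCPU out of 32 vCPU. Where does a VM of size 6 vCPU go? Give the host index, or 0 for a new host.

Hosts with room: host 1 (9 vCPU), host 2 (8 vCPU), host 3 (10 vCPU), host 4 (8 vCPU), host 5 (8 vCPU), host 6 (13 vCPU).
The first with room is host 1.

1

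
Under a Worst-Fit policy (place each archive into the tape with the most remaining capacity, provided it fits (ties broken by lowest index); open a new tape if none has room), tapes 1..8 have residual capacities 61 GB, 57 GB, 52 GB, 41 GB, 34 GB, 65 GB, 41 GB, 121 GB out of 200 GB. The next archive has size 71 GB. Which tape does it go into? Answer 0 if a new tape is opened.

8

Tapes with room: tape 8 (121 GB).
Most room is tape 8 with 121 GB free.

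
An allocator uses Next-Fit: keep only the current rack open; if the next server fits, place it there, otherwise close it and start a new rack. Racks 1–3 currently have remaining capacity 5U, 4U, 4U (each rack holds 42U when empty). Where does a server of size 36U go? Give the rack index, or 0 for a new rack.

0

Next-Fit only looks at rack 3, which has 4U free.
36U does not fit, so a new rack is opened.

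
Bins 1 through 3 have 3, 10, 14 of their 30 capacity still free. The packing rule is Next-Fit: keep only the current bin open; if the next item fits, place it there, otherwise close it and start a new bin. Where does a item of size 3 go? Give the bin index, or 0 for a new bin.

Next-Fit only looks at bin 3, which has 14 free.
3 fits there.

3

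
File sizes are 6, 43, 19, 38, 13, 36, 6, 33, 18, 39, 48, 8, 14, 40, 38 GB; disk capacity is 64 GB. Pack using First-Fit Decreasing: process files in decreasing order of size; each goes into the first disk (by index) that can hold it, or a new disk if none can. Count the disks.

Sorted descending: 48, 43, 40, 39, 38, 38, 36, 33, 19, 18, 14, 13, 8, 6, 6.
disk 1: place 48 GB, 16 GB left
disk 2: place 43 GB, 21 GB left
disk 3: place 40 GB, 24 GB left
disk 4: place 39 GB, 25 GB left
disk 5: place 38 GB, 26 GB left
disk 6: place 38 GB, 26 GB left
disk 7: place 36 GB, 28 GB left
disk 8: place 33 GB, 31 GB left
disk 2: place 19 GB, 2 GB left
disk 3: place 18 GB, 6 GB left
disk 1: place 14 GB, 2 GB left
disk 4: place 13 GB, 12 GB left
disk 4: place 8 GB, 4 GB left
disk 3: place 6 GB, 0 GB left
disk 5: place 6 GB, 20 GB left

8 disks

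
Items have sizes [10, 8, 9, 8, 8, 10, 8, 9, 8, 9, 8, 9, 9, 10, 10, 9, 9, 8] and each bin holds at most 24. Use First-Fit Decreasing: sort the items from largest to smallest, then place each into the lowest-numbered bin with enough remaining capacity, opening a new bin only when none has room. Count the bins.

8

Sorted descending: 10, 10, 10, 10, 9, 9, 9, 9, 9, 9, 9, 8, 8, 8, 8, 8, 8, 8.
bin 1: place 10, 14 left
bin 1: place 10, 4 left
bin 2: place 10, 14 left
bin 2: place 10, 4 left
bin 3: place 9, 15 left
bin 3: place 9, 6 left
bin 4: place 9, 15 left
bin 4: place 9, 6 left
bin 5: place 9, 15 left
bin 5: place 9, 6 left
bin 6: place 9, 15 left
bin 6: place 8, 7 left
bin 7: place 8, 16 left
bin 7: place 8, 8 left
bin 7: place 8, 0 left
bin 8: place 8, 16 left
bin 8: place 8, 8 left
bin 8: place 8, 0 left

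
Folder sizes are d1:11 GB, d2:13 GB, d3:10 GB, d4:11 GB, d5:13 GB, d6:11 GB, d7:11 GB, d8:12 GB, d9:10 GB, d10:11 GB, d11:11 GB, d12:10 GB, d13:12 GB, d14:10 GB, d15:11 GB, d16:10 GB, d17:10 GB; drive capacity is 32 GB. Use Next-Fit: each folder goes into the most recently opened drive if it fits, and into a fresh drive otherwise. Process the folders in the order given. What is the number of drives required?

drive 1: place d1 (11 GB), 21 GB left
drive 1: place d2 (13 GB), 8 GB left
drive 2: place d3 (10 GB), 22 GB left
drive 2: place d4 (11 GB), 11 GB left
drive 3: place d5 (13 GB), 19 GB left
drive 3: place d6 (11 GB), 8 GB left
drive 4: place d7 (11 GB), 21 GB left
drive 4: place d8 (12 GB), 9 GB left
drive 5: place d9 (10 GB), 22 GB left
drive 5: place d10 (11 GB), 11 GB left
drive 5: place d11 (11 GB), 0 GB left
drive 6: place d12 (10 GB), 22 GB left
drive 6: place d13 (12 GB), 10 GB left
drive 6: place d14 (10 GB), 0 GB left
drive 7: place d15 (11 GB), 21 GB left
drive 7: place d16 (10 GB), 11 GB left
drive 7: place d17 (10 GB), 1 GB left
Final drives: [11,13] [10,11] [13,11] [11,12] [10,11,11] [10,12,10] [11,10,10].

7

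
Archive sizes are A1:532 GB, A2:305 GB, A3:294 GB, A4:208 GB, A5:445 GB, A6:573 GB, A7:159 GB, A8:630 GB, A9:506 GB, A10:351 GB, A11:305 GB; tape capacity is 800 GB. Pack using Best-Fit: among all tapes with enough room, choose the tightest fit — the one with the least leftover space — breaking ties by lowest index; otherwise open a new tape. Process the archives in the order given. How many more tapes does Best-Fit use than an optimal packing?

1

Best-Fit: [532,208] [305,294,159] [445,351] [573] [630] [506] [305] → 7 tapes.
Total size 4308 GB; any packing needs at least ⌈4308/800⌉ = 6 tapes.
An optimal packing achieves that bound: [630,159] [573,208] [532] [506,294] [445,351] [305,305] → 6 tapes.
Excess: 7 − 6 = 1.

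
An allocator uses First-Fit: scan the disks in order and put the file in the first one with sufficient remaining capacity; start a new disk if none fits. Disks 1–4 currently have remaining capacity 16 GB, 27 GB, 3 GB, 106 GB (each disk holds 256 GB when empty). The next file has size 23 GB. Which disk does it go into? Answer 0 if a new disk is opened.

Disks with room: disk 2 (27 GB), disk 4 (106 GB).
The first with room is disk 2.

2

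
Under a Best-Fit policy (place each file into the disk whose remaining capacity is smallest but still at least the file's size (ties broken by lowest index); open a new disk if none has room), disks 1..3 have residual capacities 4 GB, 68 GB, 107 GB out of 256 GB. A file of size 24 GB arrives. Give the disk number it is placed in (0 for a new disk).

Disks with room: disk 2 (68 GB), disk 3 (107 GB).
Tightest fit is disk 2 with 68 GB free.

2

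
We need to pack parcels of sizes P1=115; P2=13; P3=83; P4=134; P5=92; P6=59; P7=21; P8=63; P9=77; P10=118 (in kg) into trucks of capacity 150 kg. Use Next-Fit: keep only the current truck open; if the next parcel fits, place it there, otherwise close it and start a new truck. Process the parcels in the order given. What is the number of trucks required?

7

truck 1: place P1 (115 kg), 35 kg left
truck 1: place P2 (13 kg), 22 kg left
truck 2: place P3 (83 kg), 67 kg left
truck 3: place P4 (134 kg), 16 kg left
truck 4: place P5 (92 kg), 58 kg left
truck 5: place P6 (59 kg), 91 kg left
truck 5: place P7 (21 kg), 70 kg left
truck 5: place P8 (63 kg), 7 kg left
truck 6: place P9 (77 kg), 73 kg left
truck 7: place P10 (118 kg), 32 kg left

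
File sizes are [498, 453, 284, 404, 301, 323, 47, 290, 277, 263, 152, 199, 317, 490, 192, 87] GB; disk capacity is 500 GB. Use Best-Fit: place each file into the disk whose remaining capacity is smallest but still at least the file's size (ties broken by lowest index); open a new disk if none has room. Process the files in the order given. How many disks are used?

11

498 GB → disk 1 (remaining 2 GB)
453 GB → disk 2 (remaining 47 GB)
284 GB → disk 3 (remaining 216 GB)
404 GB → disk 4 (remaining 96 GB)
301 GB → disk 5 (remaining 199 GB)
323 GB → disk 6 (remaining 177 GB)
47 GB → disk 2 (remaining 0 GB)
290 GB → disk 7 (remaining 210 GB)
277 GB → disk 8 (remaining 223 GB)
263 GB → disk 9 (remaining 237 GB)
152 GB → disk 6 (remaining 25 GB)
199 GB → disk 5 (remaining 0 GB)
317 GB → disk 10 (remaining 183 GB)
490 GB → disk 11 (remaining 10 GB)
192 GB → disk 7 (remaining 18 GB)
87 GB → disk 4 (remaining 9 GB)
Final disks: [498] [453,47] [284] [404,87] [301,199] [323,152] [290,192] [277] [263] [317] [490].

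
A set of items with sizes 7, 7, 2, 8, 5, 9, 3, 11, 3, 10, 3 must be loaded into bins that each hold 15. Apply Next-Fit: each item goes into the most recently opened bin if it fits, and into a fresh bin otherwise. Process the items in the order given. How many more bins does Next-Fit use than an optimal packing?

Next-Fit: [7,7] [2,8,5] [9,3] [11,3] [10,3] → 5 bins.
Total size 68; any packing needs at least ⌈68/15⌉ = 5 bins.
So 5 is already optimal.

0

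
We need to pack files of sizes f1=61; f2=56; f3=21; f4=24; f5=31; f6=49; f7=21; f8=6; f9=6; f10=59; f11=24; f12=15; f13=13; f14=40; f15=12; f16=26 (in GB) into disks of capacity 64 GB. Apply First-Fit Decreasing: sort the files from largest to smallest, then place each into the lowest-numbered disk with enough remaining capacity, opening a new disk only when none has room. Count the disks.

Sorted descending: 61, 59, 56, 49, 40, 31, 26, 24, 24, 21, 21, 15, 13, 12, 6, 6.
61 GB → disk 1 (remaining 3 GB)
59 GB → disk 2 (remaining 5 GB)
56 GB → disk 3 (remaining 8 GB)
49 GB → disk 4 (remaining 15 GB)
40 GB → disk 5 (remaining 24 GB)
31 GB → disk 6 (remaining 33 GB)
26 GB → disk 6 (remaining 7 GB)
24 GB → disk 5 (remaining 0 GB)
24 GB → disk 7 (remaining 40 GB)
21 GB → disk 7 (remaining 19 GB)
21 GB → disk 8 (remaining 43 GB)
15 GB → disk 4 (remaining 0 GB)
13 GB → disk 7 (remaining 6 GB)
12 GB → disk 8 (remaining 31 GB)
6 GB → disk 3 (remaining 2 GB)
6 GB → disk 6 (remaining 1 GB)

8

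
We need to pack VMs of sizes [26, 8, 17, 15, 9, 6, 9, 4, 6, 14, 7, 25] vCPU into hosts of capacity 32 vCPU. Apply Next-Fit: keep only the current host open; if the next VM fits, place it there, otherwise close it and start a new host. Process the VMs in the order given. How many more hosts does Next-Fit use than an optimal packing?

1

Next-Fit: [26] [8,17] [15,9,6] [9,4,6] [14,7] [25] → 6 hosts.
Total size 146 vCPU; any packing needs at least ⌈146/32⌉ = 5 hosts.
An optimal packing achieves that bound: [26,6] [25,7] [17,15] [14,9,9] [8,6,4] → 5 hosts.
Excess: 6 − 5 = 1.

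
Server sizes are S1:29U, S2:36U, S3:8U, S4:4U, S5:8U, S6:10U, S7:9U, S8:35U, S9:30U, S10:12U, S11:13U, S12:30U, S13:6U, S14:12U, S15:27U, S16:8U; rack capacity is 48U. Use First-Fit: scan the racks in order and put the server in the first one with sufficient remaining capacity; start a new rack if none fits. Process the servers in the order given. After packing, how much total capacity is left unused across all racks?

59

Put S1 (29U) in rack 1; 19U remain.
Put S2 (36U) in rack 2; 12U remain.
Put S3 (8U) in rack 1; 11U remain.
Put S4 (4U) in rack 1; 7U remain.
Put S5 (8U) in rack 2; 4U remain.
Put S6 (10U) in rack 3; 38U remain.
Put S7 (9U) in rack 3; 29U remain.
Put S8 (35U) in rack 4; 13U remain.
Put S9 (30U) in rack 5; 18U remain.
Put S10 (12U) in rack 3; 17U remain.
Put S11 (13U) in rack 3; 4U remain.
Put S12 (30U) in rack 6; 18U remain.
Put S13 (6U) in rack 1; 1U remain.
Put S14 (12U) in rack 4; 1U remain.
Put S15 (27U) in rack 7; 21U remain.
Put S16 (8U) in rack 5; 10U remain.
7 racks × 48U = 336U; used 277U; unused 59U.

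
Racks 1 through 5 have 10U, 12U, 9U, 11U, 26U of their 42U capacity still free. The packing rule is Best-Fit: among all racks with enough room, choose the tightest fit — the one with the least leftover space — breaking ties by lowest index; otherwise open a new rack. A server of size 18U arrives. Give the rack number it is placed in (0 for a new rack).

Racks with room: rack 5 (26U).
Tightest fit is rack 5 with 26U free.

5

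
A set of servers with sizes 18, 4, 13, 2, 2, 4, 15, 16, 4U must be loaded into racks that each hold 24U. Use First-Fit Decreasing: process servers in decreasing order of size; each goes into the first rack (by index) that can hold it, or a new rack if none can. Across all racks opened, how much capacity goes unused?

Sorted descending: 18, 16, 15, 13, 4, 4, 4, 2, 2.
18U → rack 1 (remaining 6U)
16U → rack 2 (remaining 8U)
15U → rack 3 (remaining 9U)
13U → rack 4 (remaining 11U)
4U → rack 1 (remaining 2U)
4U → rack 2 (remaining 4U)
4U → rack 2 (remaining 0U)
2U → rack 1 (remaining 0U)
2U → rack 3 (remaining 7U)
4 racks × 24U = 96U; used 78U; unused 18U.

18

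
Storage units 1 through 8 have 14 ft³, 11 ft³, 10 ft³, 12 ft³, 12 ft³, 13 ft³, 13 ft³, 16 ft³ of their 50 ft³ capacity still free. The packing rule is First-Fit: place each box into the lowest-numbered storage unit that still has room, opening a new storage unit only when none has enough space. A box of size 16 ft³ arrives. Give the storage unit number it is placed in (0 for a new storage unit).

8

Storage units with room: storage unit 8 (16 ft³).
The first with room is storage unit 8.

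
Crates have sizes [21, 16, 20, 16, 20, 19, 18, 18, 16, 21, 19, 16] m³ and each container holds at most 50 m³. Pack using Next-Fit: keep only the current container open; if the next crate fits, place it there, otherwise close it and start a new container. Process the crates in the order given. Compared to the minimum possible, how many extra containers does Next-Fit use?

1

Next-Fit: [21,16] [20,16] [20,19] [18,18] [16,21] [19,16] → 6 containers.
Total size 220 m³; any packing needs at least ⌈220/50⌉ = 5 containers.
An optimal packing achieves that bound: [21,21] [20,20] [19,19] [18,16,16] [18,16,16] → 5 containers.
Excess: 6 − 5 = 1.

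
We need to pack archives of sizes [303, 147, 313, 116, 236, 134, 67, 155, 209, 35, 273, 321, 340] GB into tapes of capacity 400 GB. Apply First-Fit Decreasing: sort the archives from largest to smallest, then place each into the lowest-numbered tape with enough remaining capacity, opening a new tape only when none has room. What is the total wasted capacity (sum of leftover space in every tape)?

Sorted descending: 340, 321, 313, 303, 273, 236, 209, 155, 147, 134, 116, 67, 35.
340 GB → tape 1 (remaining 60 GB)
321 GB → tape 2 (remaining 79 GB)
313 GB → tape 3 (remaining 87 GB)
303 GB → tape 4 (remaining 97 GB)
273 GB → tape 5 (remaining 127 GB)
236 GB → tape 6 (remaining 164 GB)
209 GB → tape 7 (remaining 191 GB)
155 GB → tape 6 (remaining 9 GB)
147 GB → tape 7 (remaining 44 GB)
134 GB → tape 8 (remaining 266 GB)
116 GB → tape 5 (remaining 11 GB)
67 GB → tape 2 (remaining 12 GB)
35 GB → tape 1 (remaining 25 GB)
8 tapes × 400 GB = 3200 GB; used 2649 GB; unused 551 GB.

551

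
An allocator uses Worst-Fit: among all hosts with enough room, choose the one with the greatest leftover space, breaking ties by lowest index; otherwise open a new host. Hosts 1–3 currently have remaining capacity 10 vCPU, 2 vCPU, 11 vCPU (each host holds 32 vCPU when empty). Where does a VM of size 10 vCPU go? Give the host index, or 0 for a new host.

3

Hosts with room: host 1 (10 vCPU), host 3 (11 vCPU).
Most room is host 3 with 11 vCPU free.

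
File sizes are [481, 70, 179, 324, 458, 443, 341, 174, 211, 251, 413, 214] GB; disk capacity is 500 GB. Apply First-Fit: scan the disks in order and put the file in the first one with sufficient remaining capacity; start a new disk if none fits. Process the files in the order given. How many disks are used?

481 GB → disk 1 (remaining 19 GB)
70 GB → disk 2 (remaining 430 GB)
179 GB → disk 2 (remaining 251 GB)
324 GB → disk 3 (remaining 176 GB)
458 GB → disk 4 (remaining 42 GB)
443 GB → disk 5 (remaining 57 GB)
341 GB → disk 6 (remaining 159 GB)
174 GB → disk 2 (remaining 77 GB)
211 GB → disk 7 (remaining 289 GB)
251 GB → disk 7 (remaining 38 GB)
413 GB → disk 8 (remaining 87 GB)
214 GB → disk 9 (remaining 286 GB)
Final disks: [481] [70,179,174] [324] [458] [443] [341] [211,251] [413] [214].

9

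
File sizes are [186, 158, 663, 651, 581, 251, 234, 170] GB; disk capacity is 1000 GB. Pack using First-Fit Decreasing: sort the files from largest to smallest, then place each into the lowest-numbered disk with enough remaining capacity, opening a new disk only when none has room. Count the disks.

Sorted descending: 663, 651, 581, 251, 234, 186, 170, 158.
Put 663 GB in disk 1; 337 GB remain.
Put 651 GB in disk 2; 349 GB remain.
Put 581 GB in disk 3; 419 GB remain.
Put 251 GB in disk 1; 86 GB remain.
Put 234 GB in disk 2; 115 GB remain.
Put 186 GB in disk 3; 233 GB remain.
Put 170 GB in disk 3; 63 GB remain.
Put 158 GB in disk 4; 842 GB remain.
Final disks: [663,251] [651,234] [581,186,170] [158].

4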